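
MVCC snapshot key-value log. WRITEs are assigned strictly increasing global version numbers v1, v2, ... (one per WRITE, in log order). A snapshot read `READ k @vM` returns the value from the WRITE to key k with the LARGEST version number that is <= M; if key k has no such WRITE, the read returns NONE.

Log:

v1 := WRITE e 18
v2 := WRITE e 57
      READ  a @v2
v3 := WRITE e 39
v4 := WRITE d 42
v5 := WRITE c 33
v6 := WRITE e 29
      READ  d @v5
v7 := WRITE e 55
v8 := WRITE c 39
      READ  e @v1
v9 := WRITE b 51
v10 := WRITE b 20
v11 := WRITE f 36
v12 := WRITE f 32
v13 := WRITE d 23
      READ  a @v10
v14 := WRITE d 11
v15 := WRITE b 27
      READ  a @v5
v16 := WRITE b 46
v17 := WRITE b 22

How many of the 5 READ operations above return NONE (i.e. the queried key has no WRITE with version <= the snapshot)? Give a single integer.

Answer: 3

Derivation:
v1: WRITE e=18  (e history now [(1, 18)])
v2: WRITE e=57  (e history now [(1, 18), (2, 57)])
READ a @v2: history=[] -> no version <= 2 -> NONE
v3: WRITE e=39  (e history now [(1, 18), (2, 57), (3, 39)])
v4: WRITE d=42  (d history now [(4, 42)])
v5: WRITE c=33  (c history now [(5, 33)])
v6: WRITE e=29  (e history now [(1, 18), (2, 57), (3, 39), (6, 29)])
READ d @v5: history=[(4, 42)] -> pick v4 -> 42
v7: WRITE e=55  (e history now [(1, 18), (2, 57), (3, 39), (6, 29), (7, 55)])
v8: WRITE c=39  (c history now [(5, 33), (8, 39)])
READ e @v1: history=[(1, 18), (2, 57), (3, 39), (6, 29), (7, 55)] -> pick v1 -> 18
v9: WRITE b=51  (b history now [(9, 51)])
v10: WRITE b=20  (b history now [(9, 51), (10, 20)])
v11: WRITE f=36  (f history now [(11, 36)])
v12: WRITE f=32  (f history now [(11, 36), (12, 32)])
v13: WRITE d=23  (d history now [(4, 42), (13, 23)])
READ a @v10: history=[] -> no version <= 10 -> NONE
v14: WRITE d=11  (d history now [(4, 42), (13, 23), (14, 11)])
v15: WRITE b=27  (b history now [(9, 51), (10, 20), (15, 27)])
READ a @v5: history=[] -> no version <= 5 -> NONE
v16: WRITE b=46  (b history now [(9, 51), (10, 20), (15, 27), (16, 46)])
v17: WRITE b=22  (b history now [(9, 51), (10, 20), (15, 27), (16, 46), (17, 22)])
Read results in order: ['NONE', '42', '18', 'NONE', 'NONE']
NONE count = 3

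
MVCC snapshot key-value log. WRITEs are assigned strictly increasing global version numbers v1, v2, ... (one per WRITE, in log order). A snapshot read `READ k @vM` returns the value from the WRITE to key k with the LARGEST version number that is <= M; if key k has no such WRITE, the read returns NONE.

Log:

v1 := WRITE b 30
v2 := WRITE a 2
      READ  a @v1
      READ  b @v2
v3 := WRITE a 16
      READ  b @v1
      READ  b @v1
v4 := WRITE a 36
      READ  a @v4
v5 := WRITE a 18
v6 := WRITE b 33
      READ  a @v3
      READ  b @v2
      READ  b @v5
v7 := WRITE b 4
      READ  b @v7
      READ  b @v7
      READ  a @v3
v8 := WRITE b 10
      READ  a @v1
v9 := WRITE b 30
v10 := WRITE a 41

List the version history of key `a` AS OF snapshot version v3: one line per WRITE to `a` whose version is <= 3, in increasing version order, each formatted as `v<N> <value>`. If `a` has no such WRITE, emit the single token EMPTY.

Scan writes for key=a with version <= 3:
  v1 WRITE b 30 -> skip
  v2 WRITE a 2 -> keep
  v3 WRITE a 16 -> keep
  v4 WRITE a 36 -> drop (> snap)
  v5 WRITE a 18 -> drop (> snap)
  v6 WRITE b 33 -> skip
  v7 WRITE b 4 -> skip
  v8 WRITE b 10 -> skip
  v9 WRITE b 30 -> skip
  v10 WRITE a 41 -> drop (> snap)
Collected: [(2, 2), (3, 16)]

Answer: v2 2
v3 16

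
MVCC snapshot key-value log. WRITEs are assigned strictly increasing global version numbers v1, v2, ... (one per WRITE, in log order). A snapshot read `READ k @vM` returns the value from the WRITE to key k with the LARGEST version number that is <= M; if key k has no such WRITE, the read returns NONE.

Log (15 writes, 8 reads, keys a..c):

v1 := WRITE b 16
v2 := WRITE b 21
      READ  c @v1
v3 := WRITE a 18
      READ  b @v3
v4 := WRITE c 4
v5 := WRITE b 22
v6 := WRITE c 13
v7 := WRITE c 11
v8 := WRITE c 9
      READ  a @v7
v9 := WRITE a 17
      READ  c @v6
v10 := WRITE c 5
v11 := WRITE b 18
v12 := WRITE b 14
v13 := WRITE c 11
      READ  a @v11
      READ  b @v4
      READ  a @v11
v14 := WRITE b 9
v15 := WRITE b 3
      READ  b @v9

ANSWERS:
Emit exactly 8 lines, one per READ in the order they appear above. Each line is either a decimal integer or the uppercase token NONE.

v1: WRITE b=16  (b history now [(1, 16)])
v2: WRITE b=21  (b history now [(1, 16), (2, 21)])
READ c @v1: history=[] -> no version <= 1 -> NONE
v3: WRITE a=18  (a history now [(3, 18)])
READ b @v3: history=[(1, 16), (2, 21)] -> pick v2 -> 21
v4: WRITE c=4  (c history now [(4, 4)])
v5: WRITE b=22  (b history now [(1, 16), (2, 21), (5, 22)])
v6: WRITE c=13  (c history now [(4, 4), (6, 13)])
v7: WRITE c=11  (c history now [(4, 4), (6, 13), (7, 11)])
v8: WRITE c=9  (c history now [(4, 4), (6, 13), (7, 11), (8, 9)])
READ a @v7: history=[(3, 18)] -> pick v3 -> 18
v9: WRITE a=17  (a history now [(3, 18), (9, 17)])
READ c @v6: history=[(4, 4), (6, 13), (7, 11), (8, 9)] -> pick v6 -> 13
v10: WRITE c=5  (c history now [(4, 4), (6, 13), (7, 11), (8, 9), (10, 5)])
v11: WRITE b=18  (b history now [(1, 16), (2, 21), (5, 22), (11, 18)])
v12: WRITE b=14  (b history now [(1, 16), (2, 21), (5, 22), (11, 18), (12, 14)])
v13: WRITE c=11  (c history now [(4, 4), (6, 13), (7, 11), (8, 9), (10, 5), (13, 11)])
READ a @v11: history=[(3, 18), (9, 17)] -> pick v9 -> 17
READ b @v4: history=[(1, 16), (2, 21), (5, 22), (11, 18), (12, 14)] -> pick v2 -> 21
READ a @v11: history=[(3, 18), (9, 17)] -> pick v9 -> 17
v14: WRITE b=9  (b history now [(1, 16), (2, 21), (5, 22), (11, 18), (12, 14), (14, 9)])
v15: WRITE b=3  (b history now [(1, 16), (2, 21), (5, 22), (11, 18), (12, 14), (14, 9), (15, 3)])
READ b @v9: history=[(1, 16), (2, 21), (5, 22), (11, 18), (12, 14), (14, 9), (15, 3)] -> pick v5 -> 22

Answer: NONE
21
18
13
17
21
17
22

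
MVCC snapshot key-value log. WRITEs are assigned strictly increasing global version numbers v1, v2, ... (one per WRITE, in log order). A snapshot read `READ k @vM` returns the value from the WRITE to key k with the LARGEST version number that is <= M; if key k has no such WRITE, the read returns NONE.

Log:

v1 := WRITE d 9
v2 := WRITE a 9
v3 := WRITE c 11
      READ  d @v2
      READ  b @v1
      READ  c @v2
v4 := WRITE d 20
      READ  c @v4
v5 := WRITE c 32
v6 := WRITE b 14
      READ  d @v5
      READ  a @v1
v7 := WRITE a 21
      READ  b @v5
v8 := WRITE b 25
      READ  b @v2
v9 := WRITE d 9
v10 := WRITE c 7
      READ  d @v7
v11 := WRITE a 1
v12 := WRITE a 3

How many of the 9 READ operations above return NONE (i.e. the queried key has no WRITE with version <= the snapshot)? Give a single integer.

v1: WRITE d=9  (d history now [(1, 9)])
v2: WRITE a=9  (a history now [(2, 9)])
v3: WRITE c=11  (c history now [(3, 11)])
READ d @v2: history=[(1, 9)] -> pick v1 -> 9
READ b @v1: history=[] -> no version <= 1 -> NONE
READ c @v2: history=[(3, 11)] -> no version <= 2 -> NONE
v4: WRITE d=20  (d history now [(1, 9), (4, 20)])
READ c @v4: history=[(3, 11)] -> pick v3 -> 11
v5: WRITE c=32  (c history now [(3, 11), (5, 32)])
v6: WRITE b=14  (b history now [(6, 14)])
READ d @v5: history=[(1, 9), (4, 20)] -> pick v4 -> 20
READ a @v1: history=[(2, 9)] -> no version <= 1 -> NONE
v7: WRITE a=21  (a history now [(2, 9), (7, 21)])
READ b @v5: history=[(6, 14)] -> no version <= 5 -> NONE
v8: WRITE b=25  (b history now [(6, 14), (8, 25)])
READ b @v2: history=[(6, 14), (8, 25)] -> no version <= 2 -> NONE
v9: WRITE d=9  (d history now [(1, 9), (4, 20), (9, 9)])
v10: WRITE c=7  (c history now [(3, 11), (5, 32), (10, 7)])
READ d @v7: history=[(1, 9), (4, 20), (9, 9)] -> pick v4 -> 20
v11: WRITE a=1  (a history now [(2, 9), (7, 21), (11, 1)])
v12: WRITE a=3  (a history now [(2, 9), (7, 21), (11, 1), (12, 3)])
Read results in order: ['9', 'NONE', 'NONE', '11', '20', 'NONE', 'NONE', 'NONE', '20']
NONE count = 5

Answer: 5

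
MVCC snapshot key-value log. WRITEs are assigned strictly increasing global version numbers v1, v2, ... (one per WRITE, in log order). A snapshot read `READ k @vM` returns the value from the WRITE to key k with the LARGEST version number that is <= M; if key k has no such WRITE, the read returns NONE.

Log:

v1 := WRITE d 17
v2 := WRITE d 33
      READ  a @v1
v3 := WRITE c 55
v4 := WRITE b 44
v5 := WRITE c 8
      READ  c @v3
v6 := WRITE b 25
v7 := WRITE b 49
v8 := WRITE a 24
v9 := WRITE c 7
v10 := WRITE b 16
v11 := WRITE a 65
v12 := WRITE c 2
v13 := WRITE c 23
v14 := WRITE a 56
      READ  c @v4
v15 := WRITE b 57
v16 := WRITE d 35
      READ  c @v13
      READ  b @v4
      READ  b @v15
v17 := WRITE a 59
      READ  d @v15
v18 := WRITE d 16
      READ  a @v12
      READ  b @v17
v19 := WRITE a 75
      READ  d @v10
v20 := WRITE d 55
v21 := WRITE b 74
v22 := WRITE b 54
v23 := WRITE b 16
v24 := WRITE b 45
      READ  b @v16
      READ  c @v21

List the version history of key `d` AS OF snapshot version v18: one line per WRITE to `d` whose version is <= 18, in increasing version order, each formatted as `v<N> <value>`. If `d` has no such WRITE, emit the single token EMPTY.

Scan writes for key=d with version <= 18:
  v1 WRITE d 17 -> keep
  v2 WRITE d 33 -> keep
  v3 WRITE c 55 -> skip
  v4 WRITE b 44 -> skip
  v5 WRITE c 8 -> skip
  v6 WRITE b 25 -> skip
  v7 WRITE b 49 -> skip
  v8 WRITE a 24 -> skip
  v9 WRITE c 7 -> skip
  v10 WRITE b 16 -> skip
  v11 WRITE a 65 -> skip
  v12 WRITE c 2 -> skip
  v13 WRITE c 23 -> skip
  v14 WRITE a 56 -> skip
  v15 WRITE b 57 -> skip
  v16 WRITE d 35 -> keep
  v17 WRITE a 59 -> skip
  v18 WRITE d 16 -> keep
  v19 WRITE a 75 -> skip
  v20 WRITE d 55 -> drop (> snap)
  v21 WRITE b 74 -> skip
  v22 WRITE b 54 -> skip
  v23 WRITE b 16 -> skip
  v24 WRITE b 45 -> skip
Collected: [(1, 17), (2, 33), (16, 35), (18, 16)]

Answer: v1 17
v2 33
v16 35
v18 16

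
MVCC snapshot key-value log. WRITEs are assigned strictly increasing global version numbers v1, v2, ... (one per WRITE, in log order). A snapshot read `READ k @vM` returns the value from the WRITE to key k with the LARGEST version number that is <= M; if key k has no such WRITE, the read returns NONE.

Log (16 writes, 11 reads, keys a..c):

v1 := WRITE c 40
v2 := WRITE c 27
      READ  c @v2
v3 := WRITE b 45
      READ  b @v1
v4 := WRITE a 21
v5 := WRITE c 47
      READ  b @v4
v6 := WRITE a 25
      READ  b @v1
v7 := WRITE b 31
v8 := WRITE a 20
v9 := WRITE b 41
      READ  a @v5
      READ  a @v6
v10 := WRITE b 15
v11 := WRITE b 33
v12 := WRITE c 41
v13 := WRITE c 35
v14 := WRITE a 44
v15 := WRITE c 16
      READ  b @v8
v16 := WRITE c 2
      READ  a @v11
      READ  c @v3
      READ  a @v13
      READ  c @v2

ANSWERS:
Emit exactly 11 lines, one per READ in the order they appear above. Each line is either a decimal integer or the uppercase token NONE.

Answer: 27
NONE
45
NONE
21
25
31
20
27
20
27

Derivation:
v1: WRITE c=40  (c history now [(1, 40)])
v2: WRITE c=27  (c history now [(1, 40), (2, 27)])
READ c @v2: history=[(1, 40), (2, 27)] -> pick v2 -> 27
v3: WRITE b=45  (b history now [(3, 45)])
READ b @v1: history=[(3, 45)] -> no version <= 1 -> NONE
v4: WRITE a=21  (a history now [(4, 21)])
v5: WRITE c=47  (c history now [(1, 40), (2, 27), (5, 47)])
READ b @v4: history=[(3, 45)] -> pick v3 -> 45
v6: WRITE a=25  (a history now [(4, 21), (6, 25)])
READ b @v1: history=[(3, 45)] -> no version <= 1 -> NONE
v7: WRITE b=31  (b history now [(3, 45), (7, 31)])
v8: WRITE a=20  (a history now [(4, 21), (6, 25), (8, 20)])
v9: WRITE b=41  (b history now [(3, 45), (7, 31), (9, 41)])
READ a @v5: history=[(4, 21), (6, 25), (8, 20)] -> pick v4 -> 21
READ a @v6: history=[(4, 21), (6, 25), (8, 20)] -> pick v6 -> 25
v10: WRITE b=15  (b history now [(3, 45), (7, 31), (9, 41), (10, 15)])
v11: WRITE b=33  (b history now [(3, 45), (7, 31), (9, 41), (10, 15), (11, 33)])
v12: WRITE c=41  (c history now [(1, 40), (2, 27), (5, 47), (12, 41)])
v13: WRITE c=35  (c history now [(1, 40), (2, 27), (5, 47), (12, 41), (13, 35)])
v14: WRITE a=44  (a history now [(4, 21), (6, 25), (8, 20), (14, 44)])
v15: WRITE c=16  (c history now [(1, 40), (2, 27), (5, 47), (12, 41), (13, 35), (15, 16)])
READ b @v8: history=[(3, 45), (7, 31), (9, 41), (10, 15), (11, 33)] -> pick v7 -> 31
v16: WRITE c=2  (c history now [(1, 40), (2, 27), (5, 47), (12, 41), (13, 35), (15, 16), (16, 2)])
READ a @v11: history=[(4, 21), (6, 25), (8, 20), (14, 44)] -> pick v8 -> 20
READ c @v3: history=[(1, 40), (2, 27), (5, 47), (12, 41), (13, 35), (15, 16), (16, 2)] -> pick v2 -> 27
READ a @v13: history=[(4, 21), (6, 25), (8, 20), (14, 44)] -> pick v8 -> 20
READ c @v2: history=[(1, 40), (2, 27), (5, 47), (12, 41), (13, 35), (15, 16), (16, 2)] -> pick v2 -> 27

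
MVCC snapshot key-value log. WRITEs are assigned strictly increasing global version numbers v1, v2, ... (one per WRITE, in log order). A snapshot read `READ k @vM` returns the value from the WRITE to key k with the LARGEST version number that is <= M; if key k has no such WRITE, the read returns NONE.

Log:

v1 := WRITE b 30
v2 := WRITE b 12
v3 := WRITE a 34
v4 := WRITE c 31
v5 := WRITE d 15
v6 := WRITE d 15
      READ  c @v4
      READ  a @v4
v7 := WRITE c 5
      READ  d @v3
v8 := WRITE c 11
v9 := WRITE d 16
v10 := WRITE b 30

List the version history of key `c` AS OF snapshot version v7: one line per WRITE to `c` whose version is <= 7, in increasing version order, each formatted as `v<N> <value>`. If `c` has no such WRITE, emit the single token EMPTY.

Scan writes for key=c with version <= 7:
  v1 WRITE b 30 -> skip
  v2 WRITE b 12 -> skip
  v3 WRITE a 34 -> skip
  v4 WRITE c 31 -> keep
  v5 WRITE d 15 -> skip
  v6 WRITE d 15 -> skip
  v7 WRITE c 5 -> keep
  v8 WRITE c 11 -> drop (> snap)
  v9 WRITE d 16 -> skip
  v10 WRITE b 30 -> skip
Collected: [(4, 31), (7, 5)]

Answer: v4 31
v7 5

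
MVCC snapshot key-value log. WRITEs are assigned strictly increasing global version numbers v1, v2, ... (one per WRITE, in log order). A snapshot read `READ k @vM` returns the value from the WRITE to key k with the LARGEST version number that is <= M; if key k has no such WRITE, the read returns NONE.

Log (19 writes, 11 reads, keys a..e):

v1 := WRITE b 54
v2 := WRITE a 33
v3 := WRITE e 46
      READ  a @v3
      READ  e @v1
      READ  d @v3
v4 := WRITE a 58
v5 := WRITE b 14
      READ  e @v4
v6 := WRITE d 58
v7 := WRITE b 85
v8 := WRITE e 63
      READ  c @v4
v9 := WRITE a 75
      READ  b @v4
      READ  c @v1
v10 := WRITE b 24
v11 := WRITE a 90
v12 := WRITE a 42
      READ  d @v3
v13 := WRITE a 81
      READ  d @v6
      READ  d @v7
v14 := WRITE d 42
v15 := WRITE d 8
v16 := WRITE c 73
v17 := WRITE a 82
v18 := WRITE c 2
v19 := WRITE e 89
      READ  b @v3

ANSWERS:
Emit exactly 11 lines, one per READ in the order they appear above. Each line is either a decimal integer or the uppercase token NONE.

v1: WRITE b=54  (b history now [(1, 54)])
v2: WRITE a=33  (a history now [(2, 33)])
v3: WRITE e=46  (e history now [(3, 46)])
READ a @v3: history=[(2, 33)] -> pick v2 -> 33
READ e @v1: history=[(3, 46)] -> no version <= 1 -> NONE
READ d @v3: history=[] -> no version <= 3 -> NONE
v4: WRITE a=58  (a history now [(2, 33), (4, 58)])
v5: WRITE b=14  (b history now [(1, 54), (5, 14)])
READ e @v4: history=[(3, 46)] -> pick v3 -> 46
v6: WRITE d=58  (d history now [(6, 58)])
v7: WRITE b=85  (b history now [(1, 54), (5, 14), (7, 85)])
v8: WRITE e=63  (e history now [(3, 46), (8, 63)])
READ c @v4: history=[] -> no version <= 4 -> NONE
v9: WRITE a=75  (a history now [(2, 33), (4, 58), (9, 75)])
READ b @v4: history=[(1, 54), (5, 14), (7, 85)] -> pick v1 -> 54
READ c @v1: history=[] -> no version <= 1 -> NONE
v10: WRITE b=24  (b history now [(1, 54), (5, 14), (7, 85), (10, 24)])
v11: WRITE a=90  (a history now [(2, 33), (4, 58), (9, 75), (11, 90)])
v12: WRITE a=42  (a history now [(2, 33), (4, 58), (9, 75), (11, 90), (12, 42)])
READ d @v3: history=[(6, 58)] -> no version <= 3 -> NONE
v13: WRITE a=81  (a history now [(2, 33), (4, 58), (9, 75), (11, 90), (12, 42), (13, 81)])
READ d @v6: history=[(6, 58)] -> pick v6 -> 58
READ d @v7: history=[(6, 58)] -> pick v6 -> 58
v14: WRITE d=42  (d history now [(6, 58), (14, 42)])
v15: WRITE d=8  (d history now [(6, 58), (14, 42), (15, 8)])
v16: WRITE c=73  (c history now [(16, 73)])
v17: WRITE a=82  (a history now [(2, 33), (4, 58), (9, 75), (11, 90), (12, 42), (13, 81), (17, 82)])
v18: WRITE c=2  (c history now [(16, 73), (18, 2)])
v19: WRITE e=89  (e history now [(3, 46), (8, 63), (19, 89)])
READ b @v3: history=[(1, 54), (5, 14), (7, 85), (10, 24)] -> pick v1 -> 54

Answer: 33
NONE
NONE
46
NONE
54
NONE
NONE
58
58
54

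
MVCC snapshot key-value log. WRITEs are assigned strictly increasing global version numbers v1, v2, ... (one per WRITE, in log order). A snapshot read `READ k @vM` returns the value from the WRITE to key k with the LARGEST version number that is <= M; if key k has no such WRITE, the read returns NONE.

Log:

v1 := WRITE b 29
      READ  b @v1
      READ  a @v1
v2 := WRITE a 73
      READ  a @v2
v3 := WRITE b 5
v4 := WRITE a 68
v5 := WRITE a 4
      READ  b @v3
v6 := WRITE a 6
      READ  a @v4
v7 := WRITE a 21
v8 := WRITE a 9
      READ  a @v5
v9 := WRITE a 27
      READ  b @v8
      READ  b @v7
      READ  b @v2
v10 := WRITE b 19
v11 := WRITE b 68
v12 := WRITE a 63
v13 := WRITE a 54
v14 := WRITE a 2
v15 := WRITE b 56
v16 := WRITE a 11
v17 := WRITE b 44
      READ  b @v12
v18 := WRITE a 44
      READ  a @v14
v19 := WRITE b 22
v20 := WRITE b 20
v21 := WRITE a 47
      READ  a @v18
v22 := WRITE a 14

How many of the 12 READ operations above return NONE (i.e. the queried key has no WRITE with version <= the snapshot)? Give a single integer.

v1: WRITE b=29  (b history now [(1, 29)])
READ b @v1: history=[(1, 29)] -> pick v1 -> 29
READ a @v1: history=[] -> no version <= 1 -> NONE
v2: WRITE a=73  (a history now [(2, 73)])
READ a @v2: history=[(2, 73)] -> pick v2 -> 73
v3: WRITE b=5  (b history now [(1, 29), (3, 5)])
v4: WRITE a=68  (a history now [(2, 73), (4, 68)])
v5: WRITE a=4  (a history now [(2, 73), (4, 68), (5, 4)])
READ b @v3: history=[(1, 29), (3, 5)] -> pick v3 -> 5
v6: WRITE a=6  (a history now [(2, 73), (4, 68), (5, 4), (6, 6)])
READ a @v4: history=[(2, 73), (4, 68), (5, 4), (6, 6)] -> pick v4 -> 68
v7: WRITE a=21  (a history now [(2, 73), (4, 68), (5, 4), (6, 6), (7, 21)])
v8: WRITE a=9  (a history now [(2, 73), (4, 68), (5, 4), (6, 6), (7, 21), (8, 9)])
READ a @v5: history=[(2, 73), (4, 68), (5, 4), (6, 6), (7, 21), (8, 9)] -> pick v5 -> 4
v9: WRITE a=27  (a history now [(2, 73), (4, 68), (5, 4), (6, 6), (7, 21), (8, 9), (9, 27)])
READ b @v8: history=[(1, 29), (3, 5)] -> pick v3 -> 5
READ b @v7: history=[(1, 29), (3, 5)] -> pick v3 -> 5
READ b @v2: history=[(1, 29), (3, 5)] -> pick v1 -> 29
v10: WRITE b=19  (b history now [(1, 29), (3, 5), (10, 19)])
v11: WRITE b=68  (b history now [(1, 29), (3, 5), (10, 19), (11, 68)])
v12: WRITE a=63  (a history now [(2, 73), (4, 68), (5, 4), (6, 6), (7, 21), (8, 9), (9, 27), (12, 63)])
v13: WRITE a=54  (a history now [(2, 73), (4, 68), (5, 4), (6, 6), (7, 21), (8, 9), (9, 27), (12, 63), (13, 54)])
v14: WRITE a=2  (a history now [(2, 73), (4, 68), (5, 4), (6, 6), (7, 21), (8, 9), (9, 27), (12, 63), (13, 54), (14, 2)])
v15: WRITE b=56  (b history now [(1, 29), (3, 5), (10, 19), (11, 68), (15, 56)])
v16: WRITE a=11  (a history now [(2, 73), (4, 68), (5, 4), (6, 6), (7, 21), (8, 9), (9, 27), (12, 63), (13, 54), (14, 2), (16, 11)])
v17: WRITE b=44  (b history now [(1, 29), (3, 5), (10, 19), (11, 68), (15, 56), (17, 44)])
READ b @v12: history=[(1, 29), (3, 5), (10, 19), (11, 68), (15, 56), (17, 44)] -> pick v11 -> 68
v18: WRITE a=44  (a history now [(2, 73), (4, 68), (5, 4), (6, 6), (7, 21), (8, 9), (9, 27), (12, 63), (13, 54), (14, 2), (16, 11), (18, 44)])
READ a @v14: history=[(2, 73), (4, 68), (5, 4), (6, 6), (7, 21), (8, 9), (9, 27), (12, 63), (13, 54), (14, 2), (16, 11), (18, 44)] -> pick v14 -> 2
v19: WRITE b=22  (b history now [(1, 29), (3, 5), (10, 19), (11, 68), (15, 56), (17, 44), (19, 22)])
v20: WRITE b=20  (b history now [(1, 29), (3, 5), (10, 19), (11, 68), (15, 56), (17, 44), (19, 22), (20, 20)])
v21: WRITE a=47  (a history now [(2, 73), (4, 68), (5, 4), (6, 6), (7, 21), (8, 9), (9, 27), (12, 63), (13, 54), (14, 2), (16, 11), (18, 44), (21, 47)])
READ a @v18: history=[(2, 73), (4, 68), (5, 4), (6, 6), (7, 21), (8, 9), (9, 27), (12, 63), (13, 54), (14, 2), (16, 11), (18, 44), (21, 47)] -> pick v18 -> 44
v22: WRITE a=14  (a history now [(2, 73), (4, 68), (5, 4), (6, 6), (7, 21), (8, 9), (9, 27), (12, 63), (13, 54), (14, 2), (16, 11), (18, 44), (21, 47), (22, 14)])
Read results in order: ['29', 'NONE', '73', '5', '68', '4', '5', '5', '29', '68', '2', '44']
NONE count = 1

Answer: 1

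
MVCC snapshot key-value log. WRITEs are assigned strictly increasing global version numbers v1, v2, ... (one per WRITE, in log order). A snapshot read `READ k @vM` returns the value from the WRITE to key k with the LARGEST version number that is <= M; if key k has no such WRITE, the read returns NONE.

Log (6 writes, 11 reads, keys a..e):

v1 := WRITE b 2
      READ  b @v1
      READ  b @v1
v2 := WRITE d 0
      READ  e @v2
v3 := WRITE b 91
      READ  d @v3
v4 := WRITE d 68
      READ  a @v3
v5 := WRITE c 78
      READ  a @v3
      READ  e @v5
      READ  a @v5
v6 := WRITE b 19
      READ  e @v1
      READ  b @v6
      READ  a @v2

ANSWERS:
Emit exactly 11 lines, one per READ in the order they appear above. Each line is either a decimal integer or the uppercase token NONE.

v1: WRITE b=2  (b history now [(1, 2)])
READ b @v1: history=[(1, 2)] -> pick v1 -> 2
READ b @v1: history=[(1, 2)] -> pick v1 -> 2
v2: WRITE d=0  (d history now [(2, 0)])
READ e @v2: history=[] -> no version <= 2 -> NONE
v3: WRITE b=91  (b history now [(1, 2), (3, 91)])
READ d @v3: history=[(2, 0)] -> pick v2 -> 0
v4: WRITE d=68  (d history now [(2, 0), (4, 68)])
READ a @v3: history=[] -> no version <= 3 -> NONE
v5: WRITE c=78  (c history now [(5, 78)])
READ a @v3: history=[] -> no version <= 3 -> NONE
READ e @v5: history=[] -> no version <= 5 -> NONE
READ a @v5: history=[] -> no version <= 5 -> NONE
v6: WRITE b=19  (b history now [(1, 2), (3, 91), (6, 19)])
READ e @v1: history=[] -> no version <= 1 -> NONE
READ b @v6: history=[(1, 2), (3, 91), (6, 19)] -> pick v6 -> 19
READ a @v2: history=[] -> no version <= 2 -> NONE

Answer: 2
2
NONE
0
NONE
NONE
NONE
NONE
NONE
19
NONE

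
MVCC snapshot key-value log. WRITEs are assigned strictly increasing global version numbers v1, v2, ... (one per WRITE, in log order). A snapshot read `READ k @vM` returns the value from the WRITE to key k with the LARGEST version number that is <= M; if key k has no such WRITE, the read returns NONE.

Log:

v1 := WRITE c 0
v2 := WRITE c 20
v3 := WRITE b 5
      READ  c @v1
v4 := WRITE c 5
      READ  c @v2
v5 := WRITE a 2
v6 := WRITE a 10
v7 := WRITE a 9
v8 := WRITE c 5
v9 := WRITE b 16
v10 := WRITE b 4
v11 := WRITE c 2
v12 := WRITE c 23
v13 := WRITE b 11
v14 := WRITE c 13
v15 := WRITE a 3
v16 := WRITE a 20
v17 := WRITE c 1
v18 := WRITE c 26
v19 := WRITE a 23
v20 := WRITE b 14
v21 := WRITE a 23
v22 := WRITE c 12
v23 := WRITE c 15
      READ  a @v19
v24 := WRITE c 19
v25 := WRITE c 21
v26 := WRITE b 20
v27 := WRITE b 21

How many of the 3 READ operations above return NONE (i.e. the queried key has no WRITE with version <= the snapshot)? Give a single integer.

v1: WRITE c=0  (c history now [(1, 0)])
v2: WRITE c=20  (c history now [(1, 0), (2, 20)])
v3: WRITE b=5  (b history now [(3, 5)])
READ c @v1: history=[(1, 0), (2, 20)] -> pick v1 -> 0
v4: WRITE c=5  (c history now [(1, 0), (2, 20), (4, 5)])
READ c @v2: history=[(1, 0), (2, 20), (4, 5)] -> pick v2 -> 20
v5: WRITE a=2  (a history now [(5, 2)])
v6: WRITE a=10  (a history now [(5, 2), (6, 10)])
v7: WRITE a=9  (a history now [(5, 2), (6, 10), (7, 9)])
v8: WRITE c=5  (c history now [(1, 0), (2, 20), (4, 5), (8, 5)])
v9: WRITE b=16  (b history now [(3, 5), (9, 16)])
v10: WRITE b=4  (b history now [(3, 5), (9, 16), (10, 4)])
v11: WRITE c=2  (c history now [(1, 0), (2, 20), (4, 5), (8, 5), (11, 2)])
v12: WRITE c=23  (c history now [(1, 0), (2, 20), (4, 5), (8, 5), (11, 2), (12, 23)])
v13: WRITE b=11  (b history now [(3, 5), (9, 16), (10, 4), (13, 11)])
v14: WRITE c=13  (c history now [(1, 0), (2, 20), (4, 5), (8, 5), (11, 2), (12, 23), (14, 13)])
v15: WRITE a=3  (a history now [(5, 2), (6, 10), (7, 9), (15, 3)])
v16: WRITE a=20  (a history now [(5, 2), (6, 10), (7, 9), (15, 3), (16, 20)])
v17: WRITE c=1  (c history now [(1, 0), (2, 20), (4, 5), (8, 5), (11, 2), (12, 23), (14, 13), (17, 1)])
v18: WRITE c=26  (c history now [(1, 0), (2, 20), (4, 5), (8, 5), (11, 2), (12, 23), (14, 13), (17, 1), (18, 26)])
v19: WRITE a=23  (a history now [(5, 2), (6, 10), (7, 9), (15, 3), (16, 20), (19, 23)])
v20: WRITE b=14  (b history now [(3, 5), (9, 16), (10, 4), (13, 11), (20, 14)])
v21: WRITE a=23  (a history now [(5, 2), (6, 10), (7, 9), (15, 3), (16, 20), (19, 23), (21, 23)])
v22: WRITE c=12  (c history now [(1, 0), (2, 20), (4, 5), (8, 5), (11, 2), (12, 23), (14, 13), (17, 1), (18, 26), (22, 12)])
v23: WRITE c=15  (c history now [(1, 0), (2, 20), (4, 5), (8, 5), (11, 2), (12, 23), (14, 13), (17, 1), (18, 26), (22, 12), (23, 15)])
READ a @v19: history=[(5, 2), (6, 10), (7, 9), (15, 3), (16, 20), (19, 23), (21, 23)] -> pick v19 -> 23
v24: WRITE c=19  (c history now [(1, 0), (2, 20), (4, 5), (8, 5), (11, 2), (12, 23), (14, 13), (17, 1), (18, 26), (22, 12), (23, 15), (24, 19)])
v25: WRITE c=21  (c history now [(1, 0), (2, 20), (4, 5), (8, 5), (11, 2), (12, 23), (14, 13), (17, 1), (18, 26), (22, 12), (23, 15), (24, 19), (25, 21)])
v26: WRITE b=20  (b history now [(3, 5), (9, 16), (10, 4), (13, 11), (20, 14), (26, 20)])
v27: WRITE b=21  (b history now [(3, 5), (9, 16), (10, 4), (13, 11), (20, 14), (26, 20), (27, 21)])
Read results in order: ['0', '20', '23']
NONE count = 0

Answer: 0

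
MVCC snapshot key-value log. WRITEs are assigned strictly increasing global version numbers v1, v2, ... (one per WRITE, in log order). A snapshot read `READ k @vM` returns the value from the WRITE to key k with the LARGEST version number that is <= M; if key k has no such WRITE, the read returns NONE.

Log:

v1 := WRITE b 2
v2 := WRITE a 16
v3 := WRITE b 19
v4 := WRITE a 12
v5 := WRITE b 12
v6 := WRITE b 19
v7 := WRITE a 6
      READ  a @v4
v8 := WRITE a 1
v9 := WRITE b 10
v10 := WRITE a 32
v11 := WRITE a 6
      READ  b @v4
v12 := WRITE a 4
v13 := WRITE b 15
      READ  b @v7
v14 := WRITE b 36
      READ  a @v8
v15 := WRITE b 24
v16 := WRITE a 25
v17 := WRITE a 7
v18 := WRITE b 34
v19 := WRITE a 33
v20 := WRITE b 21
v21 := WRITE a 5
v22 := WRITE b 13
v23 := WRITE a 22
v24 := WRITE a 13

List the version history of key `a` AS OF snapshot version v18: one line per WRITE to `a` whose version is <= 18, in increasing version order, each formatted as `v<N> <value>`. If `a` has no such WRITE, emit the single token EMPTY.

Scan writes for key=a with version <= 18:
  v1 WRITE b 2 -> skip
  v2 WRITE a 16 -> keep
  v3 WRITE b 19 -> skip
  v4 WRITE a 12 -> keep
  v5 WRITE b 12 -> skip
  v6 WRITE b 19 -> skip
  v7 WRITE a 6 -> keep
  v8 WRITE a 1 -> keep
  v9 WRITE b 10 -> skip
  v10 WRITE a 32 -> keep
  v11 WRITE a 6 -> keep
  v12 WRITE a 4 -> keep
  v13 WRITE b 15 -> skip
  v14 WRITE b 36 -> skip
  v15 WRITE b 24 -> skip
  v16 WRITE a 25 -> keep
  v17 WRITE a 7 -> keep
  v18 WRITE b 34 -> skip
  v19 WRITE a 33 -> drop (> snap)
  v20 WRITE b 21 -> skip
  v21 WRITE a 5 -> drop (> snap)
  v22 WRITE b 13 -> skip
  v23 WRITE a 22 -> drop (> snap)
  v24 WRITE a 13 -> drop (> snap)
Collected: [(2, 16), (4, 12), (7, 6), (8, 1), (10, 32), (11, 6), (12, 4), (16, 25), (17, 7)]

Answer: v2 16
v4 12
v7 6
v8 1
v10 32
v11 6
v12 4
v16 25
v17 7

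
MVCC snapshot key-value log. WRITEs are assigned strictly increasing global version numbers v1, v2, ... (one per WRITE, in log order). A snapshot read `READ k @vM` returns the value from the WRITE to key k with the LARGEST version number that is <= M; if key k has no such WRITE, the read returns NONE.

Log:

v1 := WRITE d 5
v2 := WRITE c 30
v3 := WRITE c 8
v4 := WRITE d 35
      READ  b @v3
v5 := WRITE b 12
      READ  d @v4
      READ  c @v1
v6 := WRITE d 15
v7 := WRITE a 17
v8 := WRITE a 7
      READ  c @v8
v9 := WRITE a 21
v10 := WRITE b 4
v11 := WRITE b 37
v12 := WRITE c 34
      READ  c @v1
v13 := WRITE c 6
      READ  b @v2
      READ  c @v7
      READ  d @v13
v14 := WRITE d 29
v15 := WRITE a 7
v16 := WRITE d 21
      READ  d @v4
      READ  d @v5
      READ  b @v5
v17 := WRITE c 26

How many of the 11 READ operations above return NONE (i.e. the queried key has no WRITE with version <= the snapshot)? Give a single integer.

Answer: 4

Derivation:
v1: WRITE d=5  (d history now [(1, 5)])
v2: WRITE c=30  (c history now [(2, 30)])
v3: WRITE c=8  (c history now [(2, 30), (3, 8)])
v4: WRITE d=35  (d history now [(1, 5), (4, 35)])
READ b @v3: history=[] -> no version <= 3 -> NONE
v5: WRITE b=12  (b history now [(5, 12)])
READ d @v4: history=[(1, 5), (4, 35)] -> pick v4 -> 35
READ c @v1: history=[(2, 30), (3, 8)] -> no version <= 1 -> NONE
v6: WRITE d=15  (d history now [(1, 5), (4, 35), (6, 15)])
v7: WRITE a=17  (a history now [(7, 17)])
v8: WRITE a=7  (a history now [(7, 17), (8, 7)])
READ c @v8: history=[(2, 30), (3, 8)] -> pick v3 -> 8
v9: WRITE a=21  (a history now [(7, 17), (8, 7), (9, 21)])
v10: WRITE b=4  (b history now [(5, 12), (10, 4)])
v11: WRITE b=37  (b history now [(5, 12), (10, 4), (11, 37)])
v12: WRITE c=34  (c history now [(2, 30), (3, 8), (12, 34)])
READ c @v1: history=[(2, 30), (3, 8), (12, 34)] -> no version <= 1 -> NONE
v13: WRITE c=6  (c history now [(2, 30), (3, 8), (12, 34), (13, 6)])
READ b @v2: history=[(5, 12), (10, 4), (11, 37)] -> no version <= 2 -> NONE
READ c @v7: history=[(2, 30), (3, 8), (12, 34), (13, 6)] -> pick v3 -> 8
READ d @v13: history=[(1, 5), (4, 35), (6, 15)] -> pick v6 -> 15
v14: WRITE d=29  (d history now [(1, 5), (4, 35), (6, 15), (14, 29)])
v15: WRITE a=7  (a history now [(7, 17), (8, 7), (9, 21), (15, 7)])
v16: WRITE d=21  (d history now [(1, 5), (4, 35), (6, 15), (14, 29), (16, 21)])
READ d @v4: history=[(1, 5), (4, 35), (6, 15), (14, 29), (16, 21)] -> pick v4 -> 35
READ d @v5: history=[(1, 5), (4, 35), (6, 15), (14, 29), (16, 21)] -> pick v4 -> 35
READ b @v5: history=[(5, 12), (10, 4), (11, 37)] -> pick v5 -> 12
v17: WRITE c=26  (c history now [(2, 30), (3, 8), (12, 34), (13, 6), (17, 26)])
Read results in order: ['NONE', '35', 'NONE', '8', 'NONE', 'NONE', '8', '15', '35', '35', '12']
NONE count = 4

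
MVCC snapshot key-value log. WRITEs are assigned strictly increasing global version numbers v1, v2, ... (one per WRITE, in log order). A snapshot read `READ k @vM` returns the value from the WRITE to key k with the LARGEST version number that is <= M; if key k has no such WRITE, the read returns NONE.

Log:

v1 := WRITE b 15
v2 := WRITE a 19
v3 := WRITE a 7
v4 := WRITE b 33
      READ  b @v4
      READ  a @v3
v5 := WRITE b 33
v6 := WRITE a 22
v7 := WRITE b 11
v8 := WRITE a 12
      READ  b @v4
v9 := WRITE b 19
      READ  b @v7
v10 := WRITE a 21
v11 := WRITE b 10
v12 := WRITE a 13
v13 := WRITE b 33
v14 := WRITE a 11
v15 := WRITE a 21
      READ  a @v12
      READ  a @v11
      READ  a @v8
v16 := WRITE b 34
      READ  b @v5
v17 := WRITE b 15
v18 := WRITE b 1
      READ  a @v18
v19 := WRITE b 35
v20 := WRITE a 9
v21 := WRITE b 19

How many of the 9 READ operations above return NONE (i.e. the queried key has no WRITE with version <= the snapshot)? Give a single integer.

v1: WRITE b=15  (b history now [(1, 15)])
v2: WRITE a=19  (a history now [(2, 19)])
v3: WRITE a=7  (a history now [(2, 19), (3, 7)])
v4: WRITE b=33  (b history now [(1, 15), (4, 33)])
READ b @v4: history=[(1, 15), (4, 33)] -> pick v4 -> 33
READ a @v3: history=[(2, 19), (3, 7)] -> pick v3 -> 7
v5: WRITE b=33  (b history now [(1, 15), (4, 33), (5, 33)])
v6: WRITE a=22  (a history now [(2, 19), (3, 7), (6, 22)])
v7: WRITE b=11  (b history now [(1, 15), (4, 33), (5, 33), (7, 11)])
v8: WRITE a=12  (a history now [(2, 19), (3, 7), (6, 22), (8, 12)])
READ b @v4: history=[(1, 15), (4, 33), (5, 33), (7, 11)] -> pick v4 -> 33
v9: WRITE b=19  (b history now [(1, 15), (4, 33), (5, 33), (7, 11), (9, 19)])
READ b @v7: history=[(1, 15), (4, 33), (5, 33), (7, 11), (9, 19)] -> pick v7 -> 11
v10: WRITE a=21  (a history now [(2, 19), (3, 7), (6, 22), (8, 12), (10, 21)])
v11: WRITE b=10  (b history now [(1, 15), (4, 33), (5, 33), (7, 11), (9, 19), (11, 10)])
v12: WRITE a=13  (a history now [(2, 19), (3, 7), (6, 22), (8, 12), (10, 21), (12, 13)])
v13: WRITE b=33  (b history now [(1, 15), (4, 33), (5, 33), (7, 11), (9, 19), (11, 10), (13, 33)])
v14: WRITE a=11  (a history now [(2, 19), (3, 7), (6, 22), (8, 12), (10, 21), (12, 13), (14, 11)])
v15: WRITE a=21  (a history now [(2, 19), (3, 7), (6, 22), (8, 12), (10, 21), (12, 13), (14, 11), (15, 21)])
READ a @v12: history=[(2, 19), (3, 7), (6, 22), (8, 12), (10, 21), (12, 13), (14, 11), (15, 21)] -> pick v12 -> 13
READ a @v11: history=[(2, 19), (3, 7), (6, 22), (8, 12), (10, 21), (12, 13), (14, 11), (15, 21)] -> pick v10 -> 21
READ a @v8: history=[(2, 19), (3, 7), (6, 22), (8, 12), (10, 21), (12, 13), (14, 11), (15, 21)] -> pick v8 -> 12
v16: WRITE b=34  (b history now [(1, 15), (4, 33), (5, 33), (7, 11), (9, 19), (11, 10), (13, 33), (16, 34)])
READ b @v5: history=[(1, 15), (4, 33), (5, 33), (7, 11), (9, 19), (11, 10), (13, 33), (16, 34)] -> pick v5 -> 33
v17: WRITE b=15  (b history now [(1, 15), (4, 33), (5, 33), (7, 11), (9, 19), (11, 10), (13, 33), (16, 34), (17, 15)])
v18: WRITE b=1  (b history now [(1, 15), (4, 33), (5, 33), (7, 11), (9, 19), (11, 10), (13, 33), (16, 34), (17, 15), (18, 1)])
READ a @v18: history=[(2, 19), (3, 7), (6, 22), (8, 12), (10, 21), (12, 13), (14, 11), (15, 21)] -> pick v15 -> 21
v19: WRITE b=35  (b history now [(1, 15), (4, 33), (5, 33), (7, 11), (9, 19), (11, 10), (13, 33), (16, 34), (17, 15), (18, 1), (19, 35)])
v20: WRITE a=9  (a history now [(2, 19), (3, 7), (6, 22), (8, 12), (10, 21), (12, 13), (14, 11), (15, 21), (20, 9)])
v21: WRITE b=19  (b history now [(1, 15), (4, 33), (5, 33), (7, 11), (9, 19), (11, 10), (13, 33), (16, 34), (17, 15), (18, 1), (19, 35), (21, 19)])
Read results in order: ['33', '7', '33', '11', '13', '21', '12', '33', '21']
NONE count = 0

Answer: 0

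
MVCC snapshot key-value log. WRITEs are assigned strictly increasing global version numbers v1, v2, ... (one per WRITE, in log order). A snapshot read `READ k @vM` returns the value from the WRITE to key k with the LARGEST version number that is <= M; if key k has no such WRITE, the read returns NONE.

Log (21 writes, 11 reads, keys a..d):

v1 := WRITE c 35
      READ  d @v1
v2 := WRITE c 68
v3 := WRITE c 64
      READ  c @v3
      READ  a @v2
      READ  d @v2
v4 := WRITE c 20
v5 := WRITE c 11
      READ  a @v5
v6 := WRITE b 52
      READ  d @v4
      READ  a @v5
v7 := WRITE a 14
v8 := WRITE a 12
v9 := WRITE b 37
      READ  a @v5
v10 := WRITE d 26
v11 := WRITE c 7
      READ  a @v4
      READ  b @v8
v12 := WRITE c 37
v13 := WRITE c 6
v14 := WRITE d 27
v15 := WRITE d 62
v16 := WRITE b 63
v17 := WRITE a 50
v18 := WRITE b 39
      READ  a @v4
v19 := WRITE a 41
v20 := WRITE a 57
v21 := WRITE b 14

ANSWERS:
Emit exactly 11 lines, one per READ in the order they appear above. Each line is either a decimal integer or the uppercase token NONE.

Answer: NONE
64
NONE
NONE
NONE
NONE
NONE
NONE
NONE
52
NONE

Derivation:
v1: WRITE c=35  (c history now [(1, 35)])
READ d @v1: history=[] -> no version <= 1 -> NONE
v2: WRITE c=68  (c history now [(1, 35), (2, 68)])
v3: WRITE c=64  (c history now [(1, 35), (2, 68), (3, 64)])
READ c @v3: history=[(1, 35), (2, 68), (3, 64)] -> pick v3 -> 64
READ a @v2: history=[] -> no version <= 2 -> NONE
READ d @v2: history=[] -> no version <= 2 -> NONE
v4: WRITE c=20  (c history now [(1, 35), (2, 68), (3, 64), (4, 20)])
v5: WRITE c=11  (c history now [(1, 35), (2, 68), (3, 64), (4, 20), (5, 11)])
READ a @v5: history=[] -> no version <= 5 -> NONE
v6: WRITE b=52  (b history now [(6, 52)])
READ d @v4: history=[] -> no version <= 4 -> NONE
READ a @v5: history=[] -> no version <= 5 -> NONE
v7: WRITE a=14  (a history now [(7, 14)])
v8: WRITE a=12  (a history now [(7, 14), (8, 12)])
v9: WRITE b=37  (b history now [(6, 52), (9, 37)])
READ a @v5: history=[(7, 14), (8, 12)] -> no version <= 5 -> NONE
v10: WRITE d=26  (d history now [(10, 26)])
v11: WRITE c=7  (c history now [(1, 35), (2, 68), (3, 64), (4, 20), (5, 11), (11, 7)])
READ a @v4: history=[(7, 14), (8, 12)] -> no version <= 4 -> NONE
READ b @v8: history=[(6, 52), (9, 37)] -> pick v6 -> 52
v12: WRITE c=37  (c history now [(1, 35), (2, 68), (3, 64), (4, 20), (5, 11), (11, 7), (12, 37)])
v13: WRITE c=6  (c history now [(1, 35), (2, 68), (3, 64), (4, 20), (5, 11), (11, 7), (12, 37), (13, 6)])
v14: WRITE d=27  (d history now [(10, 26), (14, 27)])
v15: WRITE d=62  (d history now [(10, 26), (14, 27), (15, 62)])
v16: WRITE b=63  (b history now [(6, 52), (9, 37), (16, 63)])
v17: WRITE a=50  (a history now [(7, 14), (8, 12), (17, 50)])
v18: WRITE b=39  (b history now [(6, 52), (9, 37), (16, 63), (18, 39)])
READ a @v4: history=[(7, 14), (8, 12), (17, 50)] -> no version <= 4 -> NONE
v19: WRITE a=41  (a history now [(7, 14), (8, 12), (17, 50), (19, 41)])
v20: WRITE a=57  (a history now [(7, 14), (8, 12), (17, 50), (19, 41), (20, 57)])
v21: WRITE b=14  (b history now [(6, 52), (9, 37), (16, 63), (18, 39), (21, 14)])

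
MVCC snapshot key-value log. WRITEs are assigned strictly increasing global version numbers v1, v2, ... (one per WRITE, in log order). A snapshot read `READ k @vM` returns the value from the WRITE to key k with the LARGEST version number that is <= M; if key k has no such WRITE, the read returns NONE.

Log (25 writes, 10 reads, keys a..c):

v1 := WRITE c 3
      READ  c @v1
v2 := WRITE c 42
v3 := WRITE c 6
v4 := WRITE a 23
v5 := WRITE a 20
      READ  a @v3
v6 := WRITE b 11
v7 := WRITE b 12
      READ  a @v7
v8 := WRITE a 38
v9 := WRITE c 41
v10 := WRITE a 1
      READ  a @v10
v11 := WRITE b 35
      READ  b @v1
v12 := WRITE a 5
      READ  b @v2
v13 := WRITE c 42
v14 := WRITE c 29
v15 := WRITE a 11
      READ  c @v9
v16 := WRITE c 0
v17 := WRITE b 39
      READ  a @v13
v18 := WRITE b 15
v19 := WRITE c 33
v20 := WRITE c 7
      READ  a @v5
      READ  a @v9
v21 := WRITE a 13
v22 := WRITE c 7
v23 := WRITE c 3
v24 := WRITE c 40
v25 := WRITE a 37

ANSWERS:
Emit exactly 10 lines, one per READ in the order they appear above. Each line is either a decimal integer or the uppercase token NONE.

v1: WRITE c=3  (c history now [(1, 3)])
READ c @v1: history=[(1, 3)] -> pick v1 -> 3
v2: WRITE c=42  (c history now [(1, 3), (2, 42)])
v3: WRITE c=6  (c history now [(1, 3), (2, 42), (3, 6)])
v4: WRITE a=23  (a history now [(4, 23)])
v5: WRITE a=20  (a history now [(4, 23), (5, 20)])
READ a @v3: history=[(4, 23), (5, 20)] -> no version <= 3 -> NONE
v6: WRITE b=11  (b history now [(6, 11)])
v7: WRITE b=12  (b history now [(6, 11), (7, 12)])
READ a @v7: history=[(4, 23), (5, 20)] -> pick v5 -> 20
v8: WRITE a=38  (a history now [(4, 23), (5, 20), (8, 38)])
v9: WRITE c=41  (c history now [(1, 3), (2, 42), (3, 6), (9, 41)])
v10: WRITE a=1  (a history now [(4, 23), (5, 20), (8, 38), (10, 1)])
READ a @v10: history=[(4, 23), (5, 20), (8, 38), (10, 1)] -> pick v10 -> 1
v11: WRITE b=35  (b history now [(6, 11), (7, 12), (11, 35)])
READ b @v1: history=[(6, 11), (7, 12), (11, 35)] -> no version <= 1 -> NONE
v12: WRITE a=5  (a history now [(4, 23), (5, 20), (8, 38), (10, 1), (12, 5)])
READ b @v2: history=[(6, 11), (7, 12), (11, 35)] -> no version <= 2 -> NONE
v13: WRITE c=42  (c history now [(1, 3), (2, 42), (3, 6), (9, 41), (13, 42)])
v14: WRITE c=29  (c history now [(1, 3), (2, 42), (3, 6), (9, 41), (13, 42), (14, 29)])
v15: WRITE a=11  (a history now [(4, 23), (5, 20), (8, 38), (10, 1), (12, 5), (15, 11)])
READ c @v9: history=[(1, 3), (2, 42), (3, 6), (9, 41), (13, 42), (14, 29)] -> pick v9 -> 41
v16: WRITE c=0  (c history now [(1, 3), (2, 42), (3, 6), (9, 41), (13, 42), (14, 29), (16, 0)])
v17: WRITE b=39  (b history now [(6, 11), (7, 12), (11, 35), (17, 39)])
READ a @v13: history=[(4, 23), (5, 20), (8, 38), (10, 1), (12, 5), (15, 11)] -> pick v12 -> 5
v18: WRITE b=15  (b history now [(6, 11), (7, 12), (11, 35), (17, 39), (18, 15)])
v19: WRITE c=33  (c history now [(1, 3), (2, 42), (3, 6), (9, 41), (13, 42), (14, 29), (16, 0), (19, 33)])
v20: WRITE c=7  (c history now [(1, 3), (2, 42), (3, 6), (9, 41), (13, 42), (14, 29), (16, 0), (19, 33), (20, 7)])
READ a @v5: history=[(4, 23), (5, 20), (8, 38), (10, 1), (12, 5), (15, 11)] -> pick v5 -> 20
READ a @v9: history=[(4, 23), (5, 20), (8, 38), (10, 1), (12, 5), (15, 11)] -> pick v8 -> 38
v21: WRITE a=13  (a history now [(4, 23), (5, 20), (8, 38), (10, 1), (12, 5), (15, 11), (21, 13)])
v22: WRITE c=7  (c history now [(1, 3), (2, 42), (3, 6), (9, 41), (13, 42), (14, 29), (16, 0), (19, 33), (20, 7), (22, 7)])
v23: WRITE c=3  (c history now [(1, 3), (2, 42), (3, 6), (9, 41), (13, 42), (14, 29), (16, 0), (19, 33), (20, 7), (22, 7), (23, 3)])
v24: WRITE c=40  (c history now [(1, 3), (2, 42), (3, 6), (9, 41), (13, 42), (14, 29), (16, 0), (19, 33), (20, 7), (22, 7), (23, 3), (24, 40)])
v25: WRITE a=37  (a history now [(4, 23), (5, 20), (8, 38), (10, 1), (12, 5), (15, 11), (21, 13), (25, 37)])

Answer: 3
NONE
20
1
NONE
NONE
41
5
20
38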